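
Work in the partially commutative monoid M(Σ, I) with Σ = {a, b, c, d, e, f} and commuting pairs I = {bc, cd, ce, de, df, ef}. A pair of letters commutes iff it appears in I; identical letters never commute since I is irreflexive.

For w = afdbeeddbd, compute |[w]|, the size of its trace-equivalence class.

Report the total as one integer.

piece 0:a — minimal
piece 1:f rests on {0:a}
piece 2:d rests on {0:a}
piece 3:b rests on {1:f, 2:d}
piece 4:e rests on {3:b}
piece 5:e rests on {4:e}
piece 6:d rests on {3:b}
piece 7:d rests on {6:d}
piece 8:b rests on {5:e, 7:d}
piece 9:d rests on {8:b}
minimal pieces: {0:a}
ways to finish when only these pieces remain (= sum over removing one remaining piece with nothing left below it):
  1 left: {9}→1
  2 left: {8,9}→1
  3 left: {5,8,9}→1  {7,8,9}→1
  4 left: {4,5,8,9}→1  {5,7,8,9}→2  {6,7,8,9}→1
  5 left: {4,5,7,8,9}→3  {5,6,7,8,9}→3
  6 left: {4,5,6,7,8,9}→6
  7 left: {3,4,5,6,7,8,9}→6
  8 left: {1,3,4,5,6,7,8,9}→6  {2,3,4,5,6,7,8,9}→6
  placing 0:a first → 12 extensions

12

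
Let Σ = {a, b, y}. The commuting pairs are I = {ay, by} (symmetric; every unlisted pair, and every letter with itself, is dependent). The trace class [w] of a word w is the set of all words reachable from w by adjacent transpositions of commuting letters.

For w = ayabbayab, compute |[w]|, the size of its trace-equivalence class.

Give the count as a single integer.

#0=a has no predecessor
#1=y has no predecessor
#2=a depends on [0:a]
#3=b depends on [2:a]
#4=b depends on [3:b]
#5=a depends on [4:b]
#6=y depends on [1:y]
#7=a depends on [5:a]
#8=b depends on [7:a]
sources: [0:a, 1:y]
N(rest) = Σ N(rest − s) over sources s of rest; N(one piece) = 1:
  size 1 → [6]=1  [8]=1
  size 2 → [1,6]=1  [6,8]=2  [7,8]=1
  size 3 → [1,6,8]=3  [5,7,8]=1  [6,7,8]=3
  size 4 → [1,6,7,8]=6  [4,5,7,8]=1  [5,6,7,8]=4
  size 5 → [1,5,6,7,8]=10  [3,4,5,7,8]=1  [4,5,6,7,8]=5
  size 6 → [1,4,5,6,7,8]=15  [2,3,4,5,7,8]=1  [3,4,5,6,7,8]=6
  size 7 → [0,2,3,4,5,7,8]=1  [1,3,4,5,6,7,8]=21  [2,3,4,5,6,7,8]=7
  first=0(a) contributes 28
  first=1(y) contributes 8
|[w]| = 36

36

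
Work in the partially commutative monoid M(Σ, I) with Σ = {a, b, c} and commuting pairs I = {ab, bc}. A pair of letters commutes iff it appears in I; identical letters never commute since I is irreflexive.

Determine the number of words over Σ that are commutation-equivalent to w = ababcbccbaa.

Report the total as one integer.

330

drop 0:a onto floor
drop 1:b onto floor
drop 2:a onto {0:a}
drop 3:b onto {1:b}
drop 4:c onto {2:a}
drop 5:b onto {3:b}
drop 6:c onto {4:c}
drop 7:c onto {6:c}
drop 8:b onto {5:b}
drop 9:a onto {7:c}
drop 10:a onto {9:a}
ground layer = {0:a, 1:b}
drop-orders for the pieces not yet dropped (sum over which currently-grounded one goes next):
  1 to go: {8} 1  {10} 1
  2 to go: {5,8} 1  {8,10} 2  {9,10} 1
  3 to go: {3,5,8} 1  {5,8,10} 3  {7,9,10} 1  {8,9,10} 3
  4 to go: {1,3,5,8} 1  {3,5,8,10} 4  {5,8,9,10} 6  {6,7,9,10} 1  {7,8,9,10} 4
  5 to go: {1,3,5,8,10} 5  {3,5,8,9,10} 10  {4,6,7,9,10} 1  {5,7,8,9,10} 10  {6,7,8,9,10} 5
  6 to go: {1,3,5,8,9,10} 15  {2,4,6,7,9,10} 1  {3,5,7,8,9,10} 20  {4,6,7,8,9,10} 6  {5,6,7,8,9,10} 15
  7 to go: {0,2,4,6,7,9,10} 1  {1,3,5,7,8,9,10} 35  {2,4,6,7,8,9,10} 7  {3,5,6,7,8,9,10} 35  {4,5,6,7,8,9,10} 21
  8 to go: {0,2,4,6,7,8,9,10} 8  {1,3,5,6,7,8,9,10} 70  {2,4,5,6,7,8,9,10} 28  {3,4,5,6,7,8,9,10} 56
  9 to go: {0,2,4,5,6,7,8,9,10} 36  {1,3,4,5,6,7,8,9,10} 126  {2,3,4,5,6,7,8,9,10} 84
  if 0:a drops first: 210 orders
  if 1:b drops first: 120 orders
heap linearizations: 330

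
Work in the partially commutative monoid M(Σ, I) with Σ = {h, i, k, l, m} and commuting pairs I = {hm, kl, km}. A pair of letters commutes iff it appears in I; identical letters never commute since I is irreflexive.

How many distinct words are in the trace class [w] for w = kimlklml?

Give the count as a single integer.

6

drop 0:k onto floor
drop 1:i onto {0:k}
drop 2:m onto {1:i}
drop 3:l onto {2:m}
drop 4:k onto {1:i}
drop 5:l onto {3:l}
drop 6:m onto {5:l}
drop 7:l onto {6:m}
ground layer = {0:k}
drop-orders for the pieces not yet dropped (sum over which currently-grounded one goes next):
  1 to go: {4} 1  {7} 1
  2 to go: {4,7} 2  {6,7} 1
  3 to go: {4,6,7} 3  {5,6,7} 1
  4 to go: {3,5,6,7} 1  {4,5,6,7} 4
  5 to go: {2,3,5,6,7} 1  {3,4,5,6,7} 5
  6 to go: {2,3,4,5,6,7} 6
  if 0:k drops first: 6 orders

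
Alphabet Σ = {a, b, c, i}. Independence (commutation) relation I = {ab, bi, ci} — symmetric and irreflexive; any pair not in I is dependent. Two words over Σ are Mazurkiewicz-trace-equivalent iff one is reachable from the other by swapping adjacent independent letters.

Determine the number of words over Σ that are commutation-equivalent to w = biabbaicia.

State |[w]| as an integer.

111

0(b) covers ∅
1(i) covers ∅
2(a) covers 1:i
3(b) covers 0:b
4(b) covers 3:b
5(a) covers 2:a
6(i) covers 5:a
7(c) covers 4:b, 5:a
8(i) covers 6:i
9(a) covers 7:c, 8:i
floor of heap: 0:b, 1:i
completions by unplaced set U, small U first (add the entries for U minus each lowest piece of U):
  |U|=1: {9}:1
  |U|=2: {7,9}:1  {8,9}:1
  |U|=3: {4,7,9}:1  {6,8,9}:1  {7,8,9}:2
  |U|=4: {3,4,7,9}:1  {4,7,8,9}:3  {6,7,8,9}:3
  |U|=5: {0,3,4,7,9}:1  {3,4,7,8,9}:4  {4,6,7,8,9}:6  {5,6,7,8,9}:3
  |U|=6: {0,3,4,7,8,9}:5  {2,5,6,7,8,9}:3  {3,4,6,7,8,9}:10  {4,5,6,7,8,9}:9
  |U|=7: {0,3,4,6,7,8,9}:15  {1,2,5,6,7,8,9}:3  {2,4,5,6,7,8,9}:12  {3,4,5,6,7,8,9}:19
  |U|=8: {0,3,4,5,6,7,8,9}:34  {1,2,4,5,6,7,8,9}:15  {2,3,4,5,6,7,8,9}:31
  start at 0(b): 46
  start at 1(i): 65
sum over floor = 111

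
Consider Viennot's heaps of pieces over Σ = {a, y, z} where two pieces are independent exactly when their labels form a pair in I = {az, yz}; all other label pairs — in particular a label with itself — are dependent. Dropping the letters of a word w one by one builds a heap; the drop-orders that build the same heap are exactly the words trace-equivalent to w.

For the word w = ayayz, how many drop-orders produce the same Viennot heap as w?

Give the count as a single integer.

5

0(a) covers ∅
1(y) covers 0:a
2(a) covers 1:y
3(y) covers 2:a
4(z) covers ∅
floor of heap: 0:a, 4:z
completions by unplaced set U, small U first (add the entries for U minus each lowest piece of U):
  |U|=1: {3}:1  {4}:1
  |U|=2: {2,3}:1  {3,4}:2
  |U|=3: {1,2,3}:1  {2,3,4}:3
  start at 0(a): 4
  start at 4(z): 1
sum over floor = 5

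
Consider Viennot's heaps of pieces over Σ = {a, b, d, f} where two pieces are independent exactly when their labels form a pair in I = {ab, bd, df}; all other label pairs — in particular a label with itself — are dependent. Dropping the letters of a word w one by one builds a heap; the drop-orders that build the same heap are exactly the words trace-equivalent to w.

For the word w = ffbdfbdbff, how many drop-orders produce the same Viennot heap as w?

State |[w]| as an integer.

45

0(f) covers ∅
1(f) covers 0:f
2(b) covers 1:f
3(d) covers ∅
4(f) covers 2:b
5(b) covers 4:f
6(d) covers 3:d
7(b) covers 5:b
8(f) covers 7:b
9(f) covers 8:f
floor of heap: 0:f, 3:d
completions by unplaced set U, small U first (add the entries for U minus each lowest piece of U):
  |U|=1: {6}:1  {9}:1
  |U|=2: {3,6}:1  {6,9}:2  {8,9}:1
  |U|=3: {3,6,9}:3  {6,8,9}:3  {7,8,9}:1
  |U|=4: {3,6,8,9}:6  {5,7,8,9}:1  {6,7,8,9}:4
  |U|=5: {3,6,7,8,9}:10  {4,5,7,8,9}:1  {5,6,7,8,9}:5
  |U|=6: {2,4,5,7,8,9}:1  {3,5,6,7,8,9}:15  {4,5,6,7,8,9}:6
  |U|=7: {1,2,4,5,7,8,9}:1  {2,4,5,6,7,8,9}:7  {3,4,5,6,7,8,9}:21
  |U|=8: {0,1,2,4,5,7,8,9}:1  {1,2,4,5,6,7,8,9}:8  {2,3,4,5,6,7,8,9}:28
  start at 0(f): 36
  start at 3(d): 9
sum over floor = 45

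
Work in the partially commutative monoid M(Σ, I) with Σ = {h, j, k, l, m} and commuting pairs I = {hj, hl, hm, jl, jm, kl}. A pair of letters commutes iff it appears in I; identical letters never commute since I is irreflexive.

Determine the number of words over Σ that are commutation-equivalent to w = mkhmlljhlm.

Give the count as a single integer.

piece 0:m — minimal
piece 1:k rests on {0:m}
piece 2:h rests on {1:k}
piece 3:m rests on {1:k}
piece 4:l rests on {3:m}
piece 5:l rests on {4:l}
piece 6:j rests on {1:k}
piece 7:h rests on {2:h}
piece 8:l rests on {5:l}
piece 9:m rests on {8:l}
minimal pieces: {0:m}
ways to finish when only these pieces remain (= sum over removing one remaining piece with nothing left below it):
  1 left: {6}→1  {7}→1  {9}→1
  2 left: {2,7}→1  {6,7}→2  {6,9}→2  {7,9}→2  {8,9}→1
  3 left: {2,6,7}→3  {2,7,9}→3  {5,8,9}→1  {6,7,9}→6  {6,8,9}→3  {7,8,9}→3
  4 left: {2,6,7,9}→12  {2,7,8,9}→6  {4,5,8,9}→1  {5,6,8,9}→4  {5,7,8,9}→4  {6,7,8,9}→12
  5 left: {2,5,7,8,9}→10  {2,6,7,8,9}→30  {3,4,5,8,9}→1  {4,5,6,8,9}→5  {4,5,7,8,9}→5  {5,6,7,8,9}→20
  6 left: {2,4,5,7,8,9}→15  {2,5,6,7,8,9}→60  {3,4,5,6,8,9}→6  {3,4,5,7,8,9}→6  {4,5,6,7,8,9}→30
  7 left: {2,3,4,5,7,8,9}→21  {2,4,5,6,7,8,9}→105  {3,4,5,6,7,8,9}→42
  8 left: {2,3,4,5,6,7,8,9}→168
  placing 0:m first → 168 extensions

168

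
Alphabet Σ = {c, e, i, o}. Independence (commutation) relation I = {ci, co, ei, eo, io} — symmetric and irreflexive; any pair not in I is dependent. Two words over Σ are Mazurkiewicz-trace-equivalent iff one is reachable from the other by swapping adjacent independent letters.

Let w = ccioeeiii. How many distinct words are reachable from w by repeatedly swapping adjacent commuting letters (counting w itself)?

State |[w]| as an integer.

630

drop 0:c onto floor
drop 1:c onto {0:c}
drop 2:i onto floor
drop 3:o onto floor
drop 4:e onto {1:c}
drop 5:e onto {4:e}
drop 6:i onto {2:i}
drop 7:i onto {6:i}
drop 8:i onto {7:i}
ground layer = {0:c, 2:i, 3:o}
drop-orders for the pieces not yet dropped (sum over which currently-grounded one goes next):
  1 to go: {3} 1  {5} 1  {8} 1
  2 to go: {3,5} 2  {3,8} 2  {4,5} 1  {5,8} 2  {7,8} 1
  3 to go: {1,4,5} 1  {3,4,5} 3  {3,5,8} 6  {3,7,8} 3  {4,5,8} 3  {5,7,8} 3  {6,7,8} 1
  4 to go: {0,1,4,5} 1  {1,3,4,5} 4  {1,4,5,8} 4  {2,6,7,8} 1  {3,4,5,8} 12  {3,5,7,8} 12  {3,6,7,8} 4  {4,5,7,8} 6  {5,6,7,8} 4
  5 to go: {0,1,3,4,5} 5  {0,1,4,5,8} 5  {1,3,4,5,8} 20  {1,4,5,7,8} 10  {2,3,6,7,8} 5  {2,5,6,7,8} 5  {3,4,5,7,8} 30  {3,5,6,7,8} 20  {4,5,6,7,8} 10
  6 to go: {0,1,3,4,5,8} 30  {0,1,4,5,7,8} 15  {1,3,4,5,7,8} 60  {1,4,5,6,7,8} 20  {2,3,5,6,7,8} 30  {2,4,5,6,7,8} 15  {3,4,5,6,7,8} 60
  7 to go: {0,1,3,4,5,7,8} 105  {0,1,4,5,6,7,8} 35  {1,2,4,5,6,7,8} 35  {1,3,4,5,6,7,8} 140  {2,3,4,5,6,7,8} 105
  if 0:c drops first: 280 orders
  if 2:i drops first: 280 orders
  if 3:o drops first: 70 orders
heap linearizations: 630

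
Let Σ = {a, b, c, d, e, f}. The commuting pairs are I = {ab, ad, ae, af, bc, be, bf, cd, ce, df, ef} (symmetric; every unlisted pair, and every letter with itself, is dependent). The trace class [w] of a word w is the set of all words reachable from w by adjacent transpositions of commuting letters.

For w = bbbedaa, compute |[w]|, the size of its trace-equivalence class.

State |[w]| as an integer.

piece 0:b — minimal
piece 1:b rests on {0:b}
piece 2:b rests on {1:b}
piece 3:e — minimal
piece 4:d rests on {2:b, 3:e}
piece 5:a — minimal
piece 6:a rests on {5:a}
minimal pieces: {0:b, 3:e, 5:a}
ways to finish when only these pieces remain (= sum over removing one remaining piece with nothing left below it):
  1 left: {4}→1  {6}→1
  2 left: {2,4}→1  {3,4}→1  {4,6}→2  {5,6}→1
  3 left: {1,2,4}→1  {2,3,4}→2  {2,4,6}→3  {3,4,6}→3  {4,5,6}→3
  4 left: {0,1,2,4}→1  {1,2,3,4}→3  {1,2,4,6}→4  {2,3,4,6}→8  {2,4,5,6}→6  {3,4,5,6}→6
  5 left: {0,1,2,3,4}→4  {0,1,2,4,6}→5  {1,2,3,4,6}→15  {1,2,4,5,6}→10  {2,3,4,5,6}→20
  placing 0:b first → 45 extensions
  placing 3:e first → 15 extensions
  placing 5:a first → 24 extensions
total linear extensions = 84

84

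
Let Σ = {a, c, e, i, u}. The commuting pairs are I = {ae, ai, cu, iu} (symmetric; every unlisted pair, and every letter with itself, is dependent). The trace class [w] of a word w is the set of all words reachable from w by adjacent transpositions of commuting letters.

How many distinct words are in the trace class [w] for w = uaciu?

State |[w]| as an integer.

3

#0=u has no predecessor
#1=a depends on [0:u]
#2=c depends on [1:a]
#3=i depends on [2:c]
#4=u depends on [1:a]
sources: [0:u]
N(rest) = Σ N(rest − s) over sources s of rest; N(one piece) = 1:
  size 1 → [3]=1  [4]=1
  size 2 → [2,3]=1  [3,4]=2
  size 3 → [2,3,4]=3
  first=0(u) contributes 3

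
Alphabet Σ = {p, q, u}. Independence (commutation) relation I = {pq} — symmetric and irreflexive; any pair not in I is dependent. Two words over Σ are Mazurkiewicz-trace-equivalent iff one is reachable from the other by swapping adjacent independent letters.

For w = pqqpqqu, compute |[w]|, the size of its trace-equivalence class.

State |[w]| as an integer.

15

#0=p has no predecessor
#1=q has no predecessor
#2=q depends on [1:q]
#3=p depends on [0:p]
#4=q depends on [2:q]
#5=q depends on [4:q]
#6=u depends on [3:p, 5:q]
sources: [0:p, 1:q]
N(rest) = Σ N(rest − s) over sources s of rest; N(one piece) = 1:
  size 1 → [6]=1
  size 2 → [3,6]=1  [5,6]=1
  size 3 → [0,3,6]=1  [3,5,6]=2  [4,5,6]=1
  size 4 → [0,3,5,6]=3  [2,4,5,6]=1  [3,4,5,6]=3
  size 5 → [0,3,4,5,6]=6  [1,2,4,5,6]=1  [2,3,4,5,6]=4
  first=0(p) contributes 5
  first=1(q) contributes 10
|[w]| = 15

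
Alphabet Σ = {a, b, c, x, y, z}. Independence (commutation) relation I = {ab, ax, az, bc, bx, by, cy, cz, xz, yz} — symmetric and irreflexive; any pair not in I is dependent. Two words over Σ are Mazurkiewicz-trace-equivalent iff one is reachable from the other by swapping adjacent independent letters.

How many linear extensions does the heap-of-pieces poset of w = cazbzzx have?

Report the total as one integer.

0(c) covers ∅
1(a) covers 0:c
2(z) covers ∅
3(b) covers 2:z
4(z) covers 3:b
5(z) covers 4:z
6(x) covers 0:c
floor of heap: 0:c, 2:z
completions by unplaced set U, small U first (add the entries for U minus each lowest piece of U):
  |U|=1: {1}:1  {5}:1  {6}:1
  |U|=2: {1,5}:2  {1,6}:2  {4,5}:1  {5,6}:2
  |U|=3: {0,1,6}:2  {1,4,5}:3  {1,5,6}:6  {3,4,5}:1  {4,5,6}:3
  |U|=4: {0,1,5,6}:8  {1,3,4,5}:4  {1,4,5,6}:12  {2,3,4,5}:1  {3,4,5,6}:4
  |U|=5: {0,1,4,5,6}:20  {1,2,3,4,5}:5  {1,3,4,5,6}:20  {2,3,4,5,6}:5
  start at 0(c): 30
  start at 2(z): 40
sum over floor = 70

70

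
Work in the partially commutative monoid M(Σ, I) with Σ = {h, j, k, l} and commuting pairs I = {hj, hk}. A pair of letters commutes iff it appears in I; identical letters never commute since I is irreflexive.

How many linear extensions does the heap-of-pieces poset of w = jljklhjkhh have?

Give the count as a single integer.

#0=j has no predecessor
#1=l depends on [0:j]
#2=j depends on [1:l]
#3=k depends on [2:j]
#4=l depends on [3:k]
#5=h depends on [4:l]
#6=j depends on [4:l]
#7=k depends on [6:j]
#8=h depends on [5:h]
#9=h depends on [8:h]
sources: [0:j]
N(rest) = Σ N(rest − s) over sources s of rest; N(one piece) = 1:
  size 1 → [7]=1  [9]=1
  size 2 → [6,7]=1  [7,9]=2  [8,9]=1
  size 3 → [5,8,9]=1  [6,7,9]=3  [7,8,9]=3
  size 4 → [5,7,8,9]=4  [6,7,8,9]=6
  size 5 → [5,6,7,8,9]=10
  size 6 → [4,5,6,7,8,9]=10
  size 7 → [3,4,5,6,7,8,9]=10
  size 8 → [2,3,4,5,6,7,8,9]=10
  first=0(j) contributes 10

10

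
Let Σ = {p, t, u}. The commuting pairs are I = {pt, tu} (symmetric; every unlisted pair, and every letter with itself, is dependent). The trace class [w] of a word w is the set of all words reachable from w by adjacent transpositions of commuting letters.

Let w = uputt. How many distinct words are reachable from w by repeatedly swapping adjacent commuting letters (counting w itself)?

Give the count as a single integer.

0(u) covers ∅
1(p) covers 0:u
2(u) covers 1:p
3(t) covers ∅
4(t) covers 3:t
floor of heap: 0:u, 3:t
completions by unplaced set U, small U first (add the entries for U minus each lowest piece of U):
  |U|=1: {2}:1  {4}:1
  |U|=2: {1,2}:1  {2,4}:2  {3,4}:1
  |U|=3: {0,1,2}:1  {1,2,4}:3  {2,3,4}:3
  start at 0(u): 6
  start at 3(t): 4
sum over floor = 10

10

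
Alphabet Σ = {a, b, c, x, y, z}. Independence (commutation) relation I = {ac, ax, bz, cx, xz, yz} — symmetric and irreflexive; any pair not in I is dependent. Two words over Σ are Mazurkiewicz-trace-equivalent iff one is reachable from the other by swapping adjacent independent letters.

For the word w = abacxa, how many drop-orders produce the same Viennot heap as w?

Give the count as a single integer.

drop 0:a onto floor
drop 1:b onto {0:a}
drop 2:a onto {1:b}
drop 3:c onto {1:b}
drop 4:x onto {1:b}
drop 5:a onto {2:a}
ground layer = {0:a}
drop-orders for the pieces not yet dropped (sum over which currently-grounded one goes next):
  1 to go: {3} 1  {4} 1  {5} 1
  2 to go: {2,5} 1  {3,4} 2  {3,5} 2  {4,5} 2
  3 to go: {2,3,5} 3  {2,4,5} 3  {3,4,5} 6
  4 to go: {2,3,4,5} 12
  if 0:a drops first: 12 orders

12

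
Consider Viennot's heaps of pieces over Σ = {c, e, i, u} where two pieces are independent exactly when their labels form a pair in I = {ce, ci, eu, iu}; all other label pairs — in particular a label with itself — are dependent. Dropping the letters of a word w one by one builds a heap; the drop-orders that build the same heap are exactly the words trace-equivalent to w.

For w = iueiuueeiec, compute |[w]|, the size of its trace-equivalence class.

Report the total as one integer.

330

piece 0:i — minimal
piece 1:u — minimal
piece 2:e rests on {0:i}
piece 3:i rests on {2:e}
piece 4:u rests on {1:u}
piece 5:u rests on {4:u}
piece 6:e rests on {3:i}
piece 7:e rests on {6:e}
piece 8:i rests on {7:e}
piece 9:e rests on {8:i}
piece 10:c rests on {5:u}
minimal pieces: {0:i, 1:u}
ways to finish when only these pieces remain (= sum over removing one remaining piece with nothing left below it):
  1 left: {9}→1  {10}→1
  2 left: {5,10}→1  {8,9}→1  {9,10}→2
  3 left: {4,5,10}→1  {5,9,10}→3  {7,8,9}→1  {8,9,10}→3
  4 left: {1,4,5,10}→1  {4,5,9,10}→4  {5,8,9,10}→6  {6,7,8,9}→1  {7,8,9,10}→4
  5 left: {1,4,5,9,10}→5  {3,6,7,8,9}→1  {4,5,8,9,10}→10  {5,7,8,9,10}→10  {6,7,8,9,10}→5
  6 left: {1,4,5,8,9,10}→15  {2,3,6,7,8,9}→1  {3,6,7,8,9,10}→6  {4,5,7,8,9,10}→20  {5,6,7,8,9,10}→15
  7 left: {0,2,3,6,7,8,9}→1  {1,4,5,7,8,9,10}→35  {2,3,6,7,8,9,10}→7  {3,5,6,7,8,9,10}→21  {4,5,6,7,8,9,10}→35
  8 left: {0,2,3,6,7,8,9,10}→8  {1,4,5,6,7,8,9,10}→70  {2,3,5,6,7,8,9,10}→28  {3,4,5,6,7,8,9,10}→56
  9 left: {0,2,3,5,6,7,8,9,10}→36  {1,3,4,5,6,7,8,9,10}→126  {2,3,4,5,6,7,8,9,10}→84
  placing 0:i first → 210 extensions
  placing 1:u first → 120 extensions
total linear extensions = 330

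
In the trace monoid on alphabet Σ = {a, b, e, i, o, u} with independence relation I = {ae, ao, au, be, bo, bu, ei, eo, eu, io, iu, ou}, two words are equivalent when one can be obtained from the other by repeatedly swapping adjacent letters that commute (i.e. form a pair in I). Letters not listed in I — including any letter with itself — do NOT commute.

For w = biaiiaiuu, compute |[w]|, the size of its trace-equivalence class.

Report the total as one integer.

36

#0=b has no predecessor
#1=i depends on [0:b]
#2=a depends on [1:i]
#3=i depends on [2:a]
#4=i depends on [3:i]
#5=a depends on [4:i]
#6=i depends on [5:a]
#7=u has no predecessor
#8=u depends on [7:u]
sources: [0:b, 7:u]
N(rest) = Σ N(rest − s) over sources s of rest; N(one piece) = 1:
  size 1 → [6]=1  [8]=1
  size 2 → [5,6]=1  [6,8]=2  [7,8]=1
  size 3 → [4,5,6]=1  [5,6,8]=3  [6,7,8]=3
  size 4 → [3,4,5,6]=1  [4,5,6,8]=4  [5,6,7,8]=6
  size 5 → [2,3,4,5,6]=1  [3,4,5,6,8]=5  [4,5,6,7,8]=10
  size 6 → [1,2,3,4,5,6]=1  [2,3,4,5,6,8]=6  [3,4,5,6,7,8]=15
  size 7 → [0,1,2,3,4,5,6]=1  [1,2,3,4,5,6,8]=7  [2,3,4,5,6,7,8]=21
  first=0(b) contributes 28
  first=7(u) contributes 8
|[w]| = 36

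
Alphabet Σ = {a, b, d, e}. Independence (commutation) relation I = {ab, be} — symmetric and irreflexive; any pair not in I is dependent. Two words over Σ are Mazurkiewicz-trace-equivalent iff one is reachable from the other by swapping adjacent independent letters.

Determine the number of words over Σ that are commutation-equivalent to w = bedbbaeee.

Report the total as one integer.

piece 0:b — minimal
piece 1:e — minimal
piece 2:d rests on {0:b, 1:e}
piece 3:b rests on {2:d}
piece 4:b rests on {3:b}
piece 5:a rests on {2:d}
piece 6:e rests on {5:a}
piece 7:e rests on {6:e}
piece 8:e rests on {7:e}
minimal pieces: {0:b, 1:e}
ways to finish when only these pieces remain (= sum over removing one remaining piece with nothing left below it):
  1 left: {4}→1  {8}→1
  2 left: {3,4}→1  {4,8}→2  {7,8}→1
  3 left: {3,4,8}→3  {4,7,8}→3  {6,7,8}→1
  4 left: {3,4,7,8}→6  {4,6,7,8}→4  {5,6,7,8}→1
  5 left: {3,4,6,7,8}→10  {4,5,6,7,8}→5
  6 left: {3,4,5,6,7,8}→15
  7 left: {2,3,4,5,6,7,8}→15
  placing 0:b first → 15 extensions
  placing 1:e first → 15 extensions
total linear extensions = 30

30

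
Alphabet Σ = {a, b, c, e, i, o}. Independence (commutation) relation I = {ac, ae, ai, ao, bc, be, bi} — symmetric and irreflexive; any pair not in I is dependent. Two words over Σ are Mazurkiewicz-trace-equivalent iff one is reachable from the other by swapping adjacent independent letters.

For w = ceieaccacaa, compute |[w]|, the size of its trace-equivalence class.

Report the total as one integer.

330

0(c) covers ∅
1(e) covers 0:c
2(i) covers 1:e
3(e) covers 2:i
4(a) covers ∅
5(c) covers 3:e
6(c) covers 5:c
7(a) covers 4:a
8(c) covers 6:c
9(a) covers 7:a
10(a) covers 9:a
floor of heap: 0:c, 4:a
completions by unplaced set U, small U first (add the entries for U minus each lowest piece of U):
  |U|=1: {8}:1  {10}:1
  |U|=2: {6,8}:1  {8,10}:2  {9,10}:1
  |U|=3: {5,6,8}:1  {6,8,10}:3  {7,9,10}:1  {8,9,10}:3
  |U|=4: {3,5,6,8}:1  {4,7,9,10}:1  {5,6,8,10}:4  {6,8,9,10}:6  {7,8,9,10}:4
  |U|=5: {2,3,5,6,8}:1  {3,5,6,8,10}:5  {4,7,8,9,10}:5  {5,6,8,9,10}:10  {6,7,8,9,10}:10
  |U|=6: {1,2,3,5,6,8}:1  {2,3,5,6,8,10}:6  {3,5,6,8,9,10}:15  {4,6,7,8,9,10}:15  {5,6,7,8,9,10}:20
  |U|=7: {0,1,2,3,5,6,8}:1  {1,2,3,5,6,8,10}:7  {2,3,5,6,8,9,10}:21  {3,5,6,7,8,9,10}:35  {4,5,6,7,8,9,10}:35
  |U|=8: {0,1,2,3,5,6,8,10}:8  {1,2,3,5,6,8,9,10}:28  {2,3,5,6,7,8,9,10}:56  {3,4,5,6,7,8,9,10}:70
  |U|=9: {0,1,2,3,5,6,8,9,10}:36  {1,2,3,5,6,7,8,9,10}:84  {2,3,4,5,6,7,8,9,10}:126
  start at 0(c): 210
  start at 4(a): 120
sum over floor = 330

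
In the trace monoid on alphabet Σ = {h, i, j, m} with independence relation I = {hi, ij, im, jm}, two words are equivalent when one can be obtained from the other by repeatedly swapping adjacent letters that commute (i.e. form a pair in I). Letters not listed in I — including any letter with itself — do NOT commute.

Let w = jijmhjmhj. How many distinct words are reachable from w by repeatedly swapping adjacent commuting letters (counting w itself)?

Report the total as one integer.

54

piece 0:j — minimal
piece 1:i — minimal
piece 2:j rests on {0:j}
piece 3:m — minimal
piece 4:h rests on {2:j, 3:m}
piece 5:j rests on {4:h}
piece 6:m rests on {4:h}
piece 7:h rests on {5:j, 6:m}
piece 8:j rests on {7:h}
minimal pieces: {0:j, 1:i, 3:m}
ways to finish when only these pieces remain (= sum over removing one remaining piece with nothing left below it):
  1 left: {1}→1  {8}→1
  2 left: {1,8}→2  {7,8}→1
  3 left: {1,7,8}→3  {5,7,8}→1  {6,7,8}→1
  4 left: {1,5,7,8}→4  {1,6,7,8}→4  {5,6,7,8}→2
  5 left: {1,5,6,7,8}→10  {4,5,6,7,8}→2
  6 left: {1,4,5,6,7,8}→12  {2,4,5,6,7,8}→2  {3,4,5,6,7,8}→2
  7 left: {0,2,4,5,6,7,8}→2  {1,2,4,5,6,7,8}→14  {1,3,4,5,6,7,8}→14  {2,3,4,5,6,7,8}→4
  placing 0:j first → 32 extensions
  placing 1:i first → 6 extensions
  placing 3:m first → 16 extensions
total linear extensions = 54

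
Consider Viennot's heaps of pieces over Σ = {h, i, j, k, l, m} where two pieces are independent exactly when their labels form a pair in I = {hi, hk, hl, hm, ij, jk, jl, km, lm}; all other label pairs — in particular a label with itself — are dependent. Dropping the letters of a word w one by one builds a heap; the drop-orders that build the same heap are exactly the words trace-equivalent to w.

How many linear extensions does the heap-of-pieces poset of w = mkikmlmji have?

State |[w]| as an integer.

0(m) covers ∅
1(k) covers ∅
2(i) covers 0:m, 1:k
3(k) covers 2:i
4(m) covers 2:i
5(l) covers 3:k
6(m) covers 4:m
7(j) covers 6:m
8(i) covers 5:l, 6:m
floor of heap: 0:m, 1:k
completions by unplaced set U, small U first (add the entries for U minus each lowest piece of U):
  |U|=1: {7}:1  {8}:1
  |U|=2: {5,8}:1  {7,8}:2
  |U|=3: {3,5,8}:1  {5,7,8}:3  {6,7,8}:2
  |U|=4: {3,5,7,8}:4  {4,6,7,8}:2  {5,6,7,8}:5
  |U|=5: {3,5,6,7,8}:9  {4,5,6,7,8}:7
  |U|=6: {3,4,5,6,7,8}:16
  |U|=7: {2,3,4,5,6,7,8}:16
  start at 0(m): 16
  start at 1(k): 16
sum over floor = 32

32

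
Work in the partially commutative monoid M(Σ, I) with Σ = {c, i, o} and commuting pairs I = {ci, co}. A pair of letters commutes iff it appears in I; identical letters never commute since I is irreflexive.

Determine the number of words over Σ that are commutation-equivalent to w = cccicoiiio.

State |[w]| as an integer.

210

piece 0:c — minimal
piece 1:c rests on {0:c}
piece 2:c rests on {1:c}
piece 3:i — minimal
piece 4:c rests on {2:c}
piece 5:o rests on {3:i}
piece 6:i rests on {5:o}
piece 7:i rests on {6:i}
piece 8:i rests on {7:i}
piece 9:o rests on {8:i}
minimal pieces: {0:c, 3:i}
ways to finish when only these pieces remain (= sum over removing one remaining piece with nothing left below it):
  1 left: {4}→1  {9}→1
  2 left: {2,4}→1  {4,9}→2  {8,9}→1
  3 left: {1,2,4}→1  {2,4,9}→3  {4,8,9}→3  {7,8,9}→1
  4 left: {0,1,2,4}→1  {1,2,4,9}→4  {2,4,8,9}→6  {4,7,8,9}→4  {6,7,8,9}→1
  5 left: {0,1,2,4,9}→5  {1,2,4,8,9}→10  {2,4,7,8,9}→10  {4,6,7,8,9}→5  {5,6,7,8,9}→1
  6 left: {0,1,2,4,8,9}→15  {1,2,4,7,8,9}→20  {2,4,6,7,8,9}→15  {3,5,6,7,8,9}→1  {4,5,6,7,8,9}→6
  7 left: {0,1,2,4,7,8,9}→35  {1,2,4,6,7,8,9}→35  {2,4,5,6,7,8,9}→21  {3,4,5,6,7,8,9}→7
  8 left: {0,1,2,4,6,7,8,9}→70  {1,2,4,5,6,7,8,9}→56  {2,3,4,5,6,7,8,9}→28
  placing 0:c first → 84 extensions
  placing 3:i first → 126 extensions
total linear extensions = 210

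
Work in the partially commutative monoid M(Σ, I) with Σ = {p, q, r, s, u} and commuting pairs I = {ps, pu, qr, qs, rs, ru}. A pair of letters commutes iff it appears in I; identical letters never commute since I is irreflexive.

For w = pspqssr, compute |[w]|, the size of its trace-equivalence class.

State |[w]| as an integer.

0(p) covers ∅
1(s) covers ∅
2(p) covers 0:p
3(q) covers 2:p
4(s) covers 1:s
5(s) covers 4:s
6(r) covers 2:p
floor of heap: 0:p, 1:s
completions by unplaced set U, small U first (add the entries for U minus each lowest piece of U):
  |U|=1: {3}:1  {5}:1  {6}:1
  |U|=2: {3,5}:2  {3,6}:2  {4,5}:1  {5,6}:2
  |U|=3: {1,4,5}:1  {2,3,6}:2  {3,4,5}:3  {3,5,6}:6  {4,5,6}:3
  |U|=4: {0,2,3,6}:2  {1,3,4,5}:4  {1,4,5,6}:4  {2,3,5,6}:8  {3,4,5,6}:12
  |U|=5: {0,2,3,5,6}:10  {1,3,4,5,6}:20  {2,3,4,5,6}:20
  start at 0(p): 40
  start at 1(s): 30
sum over floor = 70

70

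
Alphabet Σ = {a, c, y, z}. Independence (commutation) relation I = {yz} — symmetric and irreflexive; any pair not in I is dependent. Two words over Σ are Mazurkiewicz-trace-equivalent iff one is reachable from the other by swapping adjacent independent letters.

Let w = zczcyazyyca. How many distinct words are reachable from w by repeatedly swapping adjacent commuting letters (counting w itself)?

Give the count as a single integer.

#0=z has no predecessor
#1=c depends on [0:z]
#2=z depends on [1:c]
#3=c depends on [2:z]
#4=y depends on [3:c]
#5=a depends on [4:y]
#6=z depends on [5:a]
#7=y depends on [5:a]
#8=y depends on [7:y]
#9=c depends on [6:z, 8:y]
#10=a depends on [9:c]
sources: [0:z]
N(rest) = Σ N(rest − s) over sources s of rest; N(one piece) = 1:
  size 1 → [10]=1
  size 2 → [9,10]=1
  size 3 → [6,9,10]=1  [8,9,10]=1
  size 4 → [6,8,9,10]=2  [7,8,9,10]=1
  size 5 → [6,7,8,9,10]=3
  size 6 → [5,6,7,8,9,10]=3
  size 7 → [4,5,6,7,8,9,10]=3
  size 8 → [3,4,5,6,7,8,9,10]=3
  size 9 → [2,3,4,5,6,7,8,9,10]=3
  first=0(z) contributes 3

3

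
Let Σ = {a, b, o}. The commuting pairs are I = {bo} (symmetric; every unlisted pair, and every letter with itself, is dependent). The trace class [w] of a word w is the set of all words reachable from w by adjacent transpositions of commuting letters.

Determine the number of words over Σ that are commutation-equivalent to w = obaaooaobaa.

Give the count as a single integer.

0(o) covers ∅
1(b) covers ∅
2(a) covers 0:o, 1:b
3(a) covers 2:a
4(o) covers 3:a
5(o) covers 4:o
6(a) covers 5:o
7(o) covers 6:a
8(b) covers 6:a
9(a) covers 7:o, 8:b
10(a) covers 9:a
floor of heap: 0:o, 1:b
completions by unplaced set U, small U first (add the entries for U minus each lowest piece of U):
  |U|=1: {10}:1
  |U|=2: {9,10}:1
  |U|=3: {7,9,10}:1  {8,9,10}:1
  |U|=4: {7,8,9,10}:2
  |U|=5: {6,7,8,9,10}:2
  |U|=6: {5,6,7,8,9,10}:2
  |U|=7: {4,5,6,7,8,9,10}:2
  |U|=8: {3,4,5,6,7,8,9,10}:2
  |U|=9: {2,3,4,5,6,7,8,9,10}:2
  start at 0(o): 2
  start at 1(b): 2
sum over floor = 4

4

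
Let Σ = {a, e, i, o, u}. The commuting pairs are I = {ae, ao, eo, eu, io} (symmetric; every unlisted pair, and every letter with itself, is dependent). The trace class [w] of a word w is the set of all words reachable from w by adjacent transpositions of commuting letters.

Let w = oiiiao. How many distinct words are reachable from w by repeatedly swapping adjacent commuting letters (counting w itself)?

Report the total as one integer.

drop 0:o onto floor
drop 1:i onto floor
drop 2:i onto {1:i}
drop 3:i onto {2:i}
drop 4:a onto {3:i}
drop 5:o onto {0:o}
ground layer = {0:o, 1:i}
drop-orders for the pieces not yet dropped (sum over which currently-grounded one goes next):
  1 to go: {4} 1  {5} 1
  2 to go: {0,5} 1  {3,4} 1  {4,5} 2
  3 to go: {0,4,5} 3  {2,3,4} 1  {3,4,5} 3
  4 to go: {0,3,4,5} 6  {1,2,3,4} 1  {2,3,4,5} 4
  if 0:o drops first: 5 orders
  if 1:i drops first: 10 orders
heap linearizations: 15

15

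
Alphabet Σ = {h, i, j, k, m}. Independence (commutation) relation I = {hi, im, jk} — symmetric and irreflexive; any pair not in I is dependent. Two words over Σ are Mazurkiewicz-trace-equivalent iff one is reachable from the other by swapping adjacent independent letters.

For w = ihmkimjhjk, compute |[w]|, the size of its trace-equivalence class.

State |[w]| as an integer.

0(i) covers ∅
1(h) covers ∅
2(m) covers 1:h
3(k) covers 0:i, 2:m
4(i) covers 3:k
5(m) covers 3:k
6(j) covers 4:i, 5:m
7(h) covers 6:j
8(j) covers 7:h
9(k) covers 7:h
floor of heap: 0:i, 1:h
completions by unplaced set U, small U first (add the entries for U minus each lowest piece of U):
  |U|=1: {8}:1  {9}:1
  |U|=2: {8,9}:2
  |U|=3: {7,8,9}:2
  |U|=4: {6,7,8,9}:2
  |U|=5: {4,6,7,8,9}:2  {5,6,7,8,9}:2
  |U|=6: {4,5,6,7,8,9}:4
  |U|=7: {3,4,5,6,7,8,9}:4
  |U|=8: {0,3,4,5,6,7,8,9}:4  {2,3,4,5,6,7,8,9}:4
  start at 0(i): 4
  start at 1(h): 8
sum over floor = 12

12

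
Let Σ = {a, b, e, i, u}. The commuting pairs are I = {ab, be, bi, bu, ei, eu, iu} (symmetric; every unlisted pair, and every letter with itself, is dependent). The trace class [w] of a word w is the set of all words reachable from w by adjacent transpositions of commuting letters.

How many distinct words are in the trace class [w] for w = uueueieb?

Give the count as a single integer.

drop 0:u onto floor
drop 1:u onto {0:u}
drop 2:e onto floor
drop 3:u onto {1:u}
drop 4:e onto {2:e}
drop 5:i onto floor
drop 6:e onto {4:e}
drop 7:b onto floor
ground layer = {0:u, 2:e, 5:i, 7:b}
drop-orders for the pieces not yet dropped (sum over which currently-grounded one goes next):
  1 to go: {3} 1  {5} 1  {6} 1  {7} 1
  2 to go: {1,3} 1  {3,5} 2  {3,6} 2  {3,7} 2  {4,6} 1  {5,6} 2  {5,7} 2  {6,7} 2
  3 to go: {0,1,3} 1  {1,3,5} 3  {1,3,6} 3  {1,3,7} 3  {2,4,6} 1  {3,4,6} 3  {3,5,6} 6  {3,5,7} 6  {3,6,7} 6  {4,5,6} 3  {4,6,7} 3  {5,6,7} 6
  4 to go: {0,1,3,5} 4  {0,1,3,6} 4  {0,1,3,7} 4  {1,3,4,6} 6  {1,3,5,6} 12  {1,3,5,7} 12  {1,3,6,7} 12  {2,3,4,6} 4  {2,4,5,6} 4  {2,4,6,7} 4  {3,4,5,6} 12  {3,4,6,7} 12  {3,5,6,7} 24  {4,5,6,7} 12
  5 to go: {0,1,3,4,6} 10  {0,1,3,5,6} 20  {0,1,3,5,7} 20  {0,1,3,6,7} 20  {1,2,3,4,6} 10  {1,3,4,5,6} 30  {1,3,4,6,7} 30  {1,3,5,6,7} 60  {2,3,4,5,6} 20  {2,3,4,6,7} 20  {2,4,5,6,7} 20  {3,4,5,6,7} 60
  6 to go: {0,1,2,3,4,6} 20  {0,1,3,4,5,6} 60  {0,1,3,4,6,7} 60  {0,1,3,5,6,7} 120  {1,2,3,4,5,6} 60  {1,2,3,4,6,7} 60  {1,3,4,5,6,7} 180  {2,3,4,5,6,7} 120
  if 0:u drops first: 420 orders
  if 2:e drops first: 420 orders
  if 5:i drops first: 140 orders
  if 7:b drops first: 140 orders
heap linearizations: 1120

1120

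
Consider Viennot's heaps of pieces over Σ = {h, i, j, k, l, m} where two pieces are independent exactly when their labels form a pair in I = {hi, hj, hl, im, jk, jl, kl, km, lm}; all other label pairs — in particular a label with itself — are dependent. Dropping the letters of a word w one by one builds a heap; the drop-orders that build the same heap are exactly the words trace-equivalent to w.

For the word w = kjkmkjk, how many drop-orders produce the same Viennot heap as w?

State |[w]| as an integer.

drop 0:k onto floor
drop 1:j onto floor
drop 2:k onto {0:k}
drop 3:m onto {1:j}
drop 4:k onto {2:k}
drop 5:j onto {3:m}
drop 6:k onto {4:k}
ground layer = {0:k, 1:j}
drop-orders for the pieces not yet dropped (sum over which currently-grounded one goes next):
  1 to go: {5} 1  {6} 1
  2 to go: {3,5} 1  {4,6} 1  {5,6} 2
  3 to go: {1,3,5} 1  {2,4,6} 1  {3,5,6} 3  {4,5,6} 3
  4 to go: {0,2,4,6} 1  {1,3,5,6} 4  {2,4,5,6} 4  {3,4,5,6} 6
  5 to go: {0,2,4,5,6} 5  {1,3,4,5,6} 10  {2,3,4,5,6} 10
  if 0:k drops first: 20 orders
  if 1:j drops first: 15 orders
heap linearizations: 35

35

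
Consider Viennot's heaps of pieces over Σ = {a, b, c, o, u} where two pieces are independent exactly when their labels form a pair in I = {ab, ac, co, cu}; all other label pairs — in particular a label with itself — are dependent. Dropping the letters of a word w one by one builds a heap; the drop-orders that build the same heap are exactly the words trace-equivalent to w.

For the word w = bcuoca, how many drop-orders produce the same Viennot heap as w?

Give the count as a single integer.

10

#0=b has no predecessor
#1=c depends on [0:b]
#2=u depends on [0:b]
#3=o depends on [2:u]
#4=c depends on [1:c]
#5=a depends on [3:o]
sources: [0:b]
N(rest) = Σ N(rest − s) over sources s of rest; N(one piece) = 1:
  size 1 → [4]=1  [5]=1
  size 2 → [1,4]=1  [3,5]=1  [4,5]=2
  size 3 → [1,4,5]=3  [2,3,5]=1  [3,4,5]=3
  size 4 → [1,3,4,5]=6  [2,3,4,5]=4
  first=0(b) contributes 10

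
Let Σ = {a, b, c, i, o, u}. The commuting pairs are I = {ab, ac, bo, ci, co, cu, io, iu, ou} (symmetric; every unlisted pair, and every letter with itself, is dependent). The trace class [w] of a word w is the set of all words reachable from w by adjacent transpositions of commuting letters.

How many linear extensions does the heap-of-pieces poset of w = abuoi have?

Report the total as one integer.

14

#0=a has no predecessor
#1=b has no predecessor
#2=u depends on [0:a, 1:b]
#3=o depends on [0:a]
#4=i depends on [0:a, 1:b]
sources: [0:a, 1:b]
N(rest) = Σ N(rest − s) over sources s of rest; N(one piece) = 1:
  size 1 → [2]=1  [3]=1  [4]=1
  size 2 → [2,3]=2  [2,4]=2  [3,4]=2
  size 3 → [1,2,4]=2  [2,3,4]=6
  first=0(a) contributes 8
  first=1(b) contributes 6
|[w]| = 14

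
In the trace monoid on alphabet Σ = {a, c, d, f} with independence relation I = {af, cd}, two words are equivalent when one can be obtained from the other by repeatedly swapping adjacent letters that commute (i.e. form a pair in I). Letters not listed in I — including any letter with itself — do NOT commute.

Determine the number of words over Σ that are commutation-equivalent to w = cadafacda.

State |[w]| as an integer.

6

drop 0:c onto floor
drop 1:a onto {0:c}
drop 2:d onto {1:a}
drop 3:a onto {2:d}
drop 4:f onto {2:d}
drop 5:a onto {3:a}
drop 6:c onto {4:f, 5:a}
drop 7:d onto {4:f, 5:a}
drop 8:a onto {6:c, 7:d}
ground layer = {0:c}
drop-orders for the pieces not yet dropped (sum over which currently-grounded one goes next):
  1 to go: {8} 1
  2 to go: {6,8} 1  {7,8} 1
  3 to go: {6,7,8} 2
  4 to go: {4,6,7,8} 2  {5,6,7,8} 2
  5 to go: {3,5,6,7,8} 2  {4,5,6,7,8} 4
  6 to go: {3,4,5,6,7,8} 6
  7 to go: {2,3,4,5,6,7,8} 6
  if 0:c drops first: 6 orders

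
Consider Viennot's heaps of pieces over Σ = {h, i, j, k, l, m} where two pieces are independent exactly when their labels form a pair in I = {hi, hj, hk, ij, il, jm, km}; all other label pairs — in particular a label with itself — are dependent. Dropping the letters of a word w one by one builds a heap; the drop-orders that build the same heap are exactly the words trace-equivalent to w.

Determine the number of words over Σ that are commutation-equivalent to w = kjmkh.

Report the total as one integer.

10

#0=k has no predecessor
#1=j depends on [0:k]
#2=m has no predecessor
#3=k depends on [1:j]
#4=h depends on [2:m]
sources: [0:k, 2:m]
N(rest) = Σ N(rest − s) over sources s of rest; N(one piece) = 1:
  size 1 → [3]=1  [4]=1
  size 2 → [1,3]=1  [2,4]=1  [3,4]=2
  size 3 → [0,1,3]=1  [1,3,4]=3  [2,3,4]=3
  first=0(k) contributes 6
  first=2(m) contributes 4
|[w]| = 10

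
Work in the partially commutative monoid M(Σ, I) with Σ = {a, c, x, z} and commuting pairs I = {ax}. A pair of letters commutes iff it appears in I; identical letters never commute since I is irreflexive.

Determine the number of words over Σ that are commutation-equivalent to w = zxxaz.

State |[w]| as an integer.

0(z) covers ∅
1(x) covers 0:z
2(x) covers 1:x
3(a) covers 0:z
4(z) covers 2:x, 3:a
floor of heap: 0:z
completions by unplaced set U, small U first (add the entries for U minus each lowest piece of U):
  |U|=1: {4}:1
  |U|=2: {2,4}:1  {3,4}:1
  |U|=3: {1,2,4}:1  {2,3,4}:2
  start at 0(z): 3

3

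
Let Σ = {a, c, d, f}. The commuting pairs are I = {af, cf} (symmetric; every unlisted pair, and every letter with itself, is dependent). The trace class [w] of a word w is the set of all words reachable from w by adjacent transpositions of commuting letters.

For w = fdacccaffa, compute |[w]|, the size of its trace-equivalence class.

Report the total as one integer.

28

drop 0:f onto floor
drop 1:d onto {0:f}
drop 2:a onto {1:d}
drop 3:c onto {2:a}
drop 4:c onto {3:c}
drop 5:c onto {4:c}
drop 6:a onto {5:c}
drop 7:f onto {1:d}
drop 8:f onto {7:f}
drop 9:a onto {6:a}
ground layer = {0:f}
drop-orders for the pieces not yet dropped (sum over which currently-grounded one goes next):
  1 to go: {8} 1  {9} 1
  2 to go: {6,9} 1  {7,8} 1  {8,9} 2
  3 to go: {5,6,9} 1  {6,8,9} 3  {7,8,9} 3
  4 to go: {4,5,6,9} 1  {5,6,8,9} 4  {6,7,8,9} 6
  5 to go: {3,4,5,6,9} 1  {4,5,6,8,9} 5  {5,6,7,8,9} 10
  6 to go: {2,3,4,5,6,9} 1  {3,4,5,6,8,9} 6  {4,5,6,7,8,9} 15
  7 to go: {2,3,4,5,6,8,9} 7  {3,4,5,6,7,8,9} 21
  8 to go: {2,3,4,5,6,7,8,9} 28
  if 0:f drops first: 28 orders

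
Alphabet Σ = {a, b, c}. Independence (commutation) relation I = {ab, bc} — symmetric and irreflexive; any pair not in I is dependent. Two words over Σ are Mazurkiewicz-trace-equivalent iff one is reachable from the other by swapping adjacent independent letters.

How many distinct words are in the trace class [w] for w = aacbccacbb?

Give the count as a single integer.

120

0(a) covers ∅
1(a) covers 0:a
2(c) covers 1:a
3(b) covers ∅
4(c) covers 2:c
5(c) covers 4:c
6(a) covers 5:c
7(c) covers 6:a
8(b) covers 3:b
9(b) covers 8:b
floor of heap: 0:a, 3:b
completions by unplaced set U, small U first (add the entries for U minus each lowest piece of U):
  |U|=1: {7}:1  {9}:1
  |U|=2: {6,7}:1  {7,9}:2  {8,9}:1
  |U|=3: {3,8,9}:1  {5,6,7}:1  {6,7,9}:3  {7,8,9}:3
  |U|=4: {3,7,8,9}:4  {4,5,6,7}:1  {5,6,7,9}:4  {6,7,8,9}:6
  |U|=5: {2,4,5,6,7}:1  {3,6,7,8,9}:10  {4,5,6,7,9}:5  {5,6,7,8,9}:10
  |U|=6: {1,2,4,5,6,7}:1  {2,4,5,6,7,9}:6  {3,5,6,7,8,9}:20  {4,5,6,7,8,9}:15
  |U|=7: {0,1,2,4,5,6,7}:1  {1,2,4,5,6,7,9}:7  {2,4,5,6,7,8,9}:21  {3,4,5,6,7,8,9}:35
  |U|=8: {0,1,2,4,5,6,7,9}:8  {1,2,4,5,6,7,8,9}:28  {2,3,4,5,6,7,8,9}:56
  start at 0(a): 84
  start at 3(b): 36
sum over floor = 120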